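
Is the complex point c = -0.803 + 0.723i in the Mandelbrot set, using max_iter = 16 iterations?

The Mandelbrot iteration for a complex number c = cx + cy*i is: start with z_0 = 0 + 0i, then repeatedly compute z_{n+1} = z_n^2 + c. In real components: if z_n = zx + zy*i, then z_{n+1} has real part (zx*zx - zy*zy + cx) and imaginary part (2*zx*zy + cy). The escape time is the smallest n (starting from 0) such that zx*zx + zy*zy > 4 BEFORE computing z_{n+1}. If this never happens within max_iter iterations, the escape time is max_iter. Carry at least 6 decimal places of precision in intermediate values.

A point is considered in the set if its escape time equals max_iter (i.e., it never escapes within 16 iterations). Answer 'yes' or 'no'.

Answer: no

Derivation:
z_0 = 0 + 0i, c = -0.8030 + 0.7230i
Iter 1: z = -0.8030 + 0.7230i, |z|^2 = 1.1675
Iter 2: z = -0.6809 + -0.4381i, |z|^2 = 0.6556
Iter 3: z = -0.5313 + 1.3197i, |z|^2 = 2.0238
Iter 4: z = -2.2622 + -0.6793i, |z|^2 = 5.5792
Escaped at iteration 4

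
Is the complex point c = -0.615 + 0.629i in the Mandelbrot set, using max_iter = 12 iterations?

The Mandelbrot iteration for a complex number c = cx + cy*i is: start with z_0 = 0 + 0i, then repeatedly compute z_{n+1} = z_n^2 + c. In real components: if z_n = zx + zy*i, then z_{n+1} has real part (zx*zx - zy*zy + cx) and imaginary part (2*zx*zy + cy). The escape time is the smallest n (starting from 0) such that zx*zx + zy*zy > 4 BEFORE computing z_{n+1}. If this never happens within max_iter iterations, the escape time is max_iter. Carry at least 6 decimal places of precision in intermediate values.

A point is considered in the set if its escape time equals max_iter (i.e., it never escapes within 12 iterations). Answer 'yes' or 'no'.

z_0 = 0 + 0i, c = -0.6150 + 0.6290i
Iter 1: z = -0.6150 + 0.6290i, |z|^2 = 0.7739
Iter 2: z = -0.6324 + -0.1447i, |z|^2 = 0.4209
Iter 3: z = -0.2360 + 0.8120i, |z|^2 = 0.7150
Iter 4: z = -1.2186 + 0.2458i, |z|^2 = 1.5455
Iter 5: z = 0.8097 + 0.0300i, |z|^2 = 0.6564
Iter 6: z = 0.0396 + 0.6775i, |z|^2 = 0.4606
Iter 7: z = -1.0725 + 0.6827i, |z|^2 = 1.6163
Iter 8: z = 0.0691 + -0.8354i, |z|^2 = 0.7027
Iter 9: z = -1.3081 + 0.5135i, |z|^2 = 1.9749
Iter 10: z = 0.8326 + -0.7144i, |z|^2 = 1.2035
Iter 11: z = -0.4323 + -0.5606i, |z|^2 = 0.5011
Did not escape in 12 iterations → in set

Answer: yes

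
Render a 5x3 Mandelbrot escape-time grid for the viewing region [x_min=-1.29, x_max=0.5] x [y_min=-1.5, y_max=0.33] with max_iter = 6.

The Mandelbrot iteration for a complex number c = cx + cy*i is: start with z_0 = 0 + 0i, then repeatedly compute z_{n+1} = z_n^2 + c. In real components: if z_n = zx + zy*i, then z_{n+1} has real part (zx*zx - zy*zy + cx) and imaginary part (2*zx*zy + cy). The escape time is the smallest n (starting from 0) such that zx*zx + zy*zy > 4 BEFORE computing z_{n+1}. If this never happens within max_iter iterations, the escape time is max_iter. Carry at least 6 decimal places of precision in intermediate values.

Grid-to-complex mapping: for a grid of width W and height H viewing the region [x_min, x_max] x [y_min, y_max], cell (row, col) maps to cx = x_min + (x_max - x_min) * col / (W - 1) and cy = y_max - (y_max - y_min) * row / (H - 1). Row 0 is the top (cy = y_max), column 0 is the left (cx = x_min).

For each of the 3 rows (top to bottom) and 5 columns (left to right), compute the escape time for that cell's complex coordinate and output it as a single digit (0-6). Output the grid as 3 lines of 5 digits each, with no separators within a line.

(row=0, col=0): c = -1.2900 + 0.3300i → escape time 6
(row=0, col=1): c = -0.8425 + 0.3300i → escape time 6
(row=0, col=2): c = -0.3950 + 0.3300i → escape time 6
(row=0, col=3): c = 0.0525 + 0.3300i → escape time 6
(row=0, col=4): c = 0.5000 + 0.3300i → escape time 6
(row=1, col=0): c = -1.2900 + -0.5850i → escape time 3
(row=1, col=1): c = -0.8425 + -0.5850i → escape time 5
(row=1, col=2): c = -0.3950 + -0.5850i → escape time 6
(row=1, col=3): c = 0.0525 + -0.5850i → escape time 6
(row=1, col=4): c = 0.5000 + -0.5850i → escape time 4
(row=2, col=0): c = -1.2900 + -1.5000i → escape time 2
(row=2, col=1): c = -0.8425 + -1.5000i → escape time 2
(row=2, col=2): c = -0.3950 + -1.5000i → escape time 2
(row=2, col=3): c = 0.0525 + -1.5000i → escape time 2
(row=2, col=4): c = 0.5000 + -1.5000i → escape time 2

Answer: 66666
35664
22222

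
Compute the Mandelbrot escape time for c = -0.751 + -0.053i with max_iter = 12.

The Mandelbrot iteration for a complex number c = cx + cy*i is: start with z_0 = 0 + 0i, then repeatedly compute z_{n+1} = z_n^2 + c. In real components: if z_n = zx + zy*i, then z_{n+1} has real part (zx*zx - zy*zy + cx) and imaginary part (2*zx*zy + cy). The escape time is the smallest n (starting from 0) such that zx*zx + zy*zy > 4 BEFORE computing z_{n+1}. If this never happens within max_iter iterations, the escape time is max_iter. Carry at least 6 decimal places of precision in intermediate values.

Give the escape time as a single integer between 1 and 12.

z_0 = 0 + 0i, c = -0.7510 + -0.0530i
Iter 1: z = -0.7510 + -0.0530i, |z|^2 = 0.5668
Iter 2: z = -0.1898 + 0.0266i, |z|^2 = 0.0367
Iter 3: z = -0.7157 + -0.0631i, |z|^2 = 0.5162
Iter 4: z = -0.2428 + 0.0373i, |z|^2 = 0.0603
Iter 5: z = -0.6934 + -0.0711i, |z|^2 = 0.4859
Iter 6: z = -0.2752 + 0.0456i, |z|^2 = 0.0778
Iter 7: z = -0.6774 + -0.0781i, |z|^2 = 0.4649
Iter 8: z = -0.2983 + 0.0528i, |z|^2 = 0.0918
Iter 9: z = -0.6648 + -0.0845i, |z|^2 = 0.4491
Iter 10: z = -0.3162 + 0.0594i, |z|^2 = 0.1035
Iter 11: z = -0.6546 + -0.0905i, |z|^2 = 0.4367

Answer: 12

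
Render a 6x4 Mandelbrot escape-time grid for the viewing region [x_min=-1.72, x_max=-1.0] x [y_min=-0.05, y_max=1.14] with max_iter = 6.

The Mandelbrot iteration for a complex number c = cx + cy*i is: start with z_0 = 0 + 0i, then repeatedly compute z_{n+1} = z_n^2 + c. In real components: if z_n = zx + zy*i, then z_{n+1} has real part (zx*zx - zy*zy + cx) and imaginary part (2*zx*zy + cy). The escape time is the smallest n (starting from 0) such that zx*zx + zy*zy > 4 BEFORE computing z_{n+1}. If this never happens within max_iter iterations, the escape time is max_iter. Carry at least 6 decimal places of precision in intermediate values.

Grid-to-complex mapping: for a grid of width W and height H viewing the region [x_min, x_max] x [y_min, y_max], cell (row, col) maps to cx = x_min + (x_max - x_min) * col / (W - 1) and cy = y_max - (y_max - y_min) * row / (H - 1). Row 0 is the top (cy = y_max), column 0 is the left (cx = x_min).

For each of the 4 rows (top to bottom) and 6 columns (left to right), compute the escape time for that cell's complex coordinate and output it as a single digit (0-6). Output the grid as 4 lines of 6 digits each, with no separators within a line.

(row=0, col=0): c = -1.7200 + 1.1400i → escape time 1
(row=0, col=1): c = -1.5760 + 1.1400i → escape time 2
(row=0, col=2): c = -1.4320 + 1.1400i → escape time 2
(row=0, col=3): c = -1.2880 + 1.1400i → escape time 2
(row=0, col=4): c = -1.1440 + 1.1400i → escape time 3
(row=0, col=5): c = -1.0000 + 1.1400i → escape time 3
(row=1, col=0): c = -1.7200 + 0.7433i → escape time 3
(row=1, col=1): c = -1.5760 + 0.7433i → escape time 3
(row=1, col=2): c = -1.4320 + 0.7433i → escape time 3
(row=1, col=3): c = -1.2880 + 0.7433i → escape time 3
(row=1, col=4): c = -1.1440 + 0.7433i → escape time 3
(row=1, col=5): c = -1.0000 + 0.7433i → escape time 3
(row=2, col=0): c = -1.7200 + 0.3467i → escape time 4
(row=2, col=1): c = -1.5760 + 0.3467i → escape time 4
(row=2, col=2): c = -1.4320 + 0.3467i → escape time 5
(row=2, col=3): c = -1.2880 + 0.3467i → escape time 6
(row=2, col=4): c = -1.1440 + 0.3467i → escape time 6
(row=2, col=5): c = -1.0000 + 0.3467i → escape time 6
(row=3, col=0): c = -1.7200 + -0.0500i → escape time 6
(row=3, col=1): c = -1.5760 + -0.0500i → escape time 6
(row=3, col=2): c = -1.4320 + -0.0500i → escape time 6
(row=3, col=3): c = -1.2880 + -0.0500i → escape time 6
(row=3, col=4): c = -1.1440 + -0.0500i → escape time 6
(row=3, col=5): c = -1.0000 + -0.0500i → escape time 6

Answer: 122233
333333
445666
666666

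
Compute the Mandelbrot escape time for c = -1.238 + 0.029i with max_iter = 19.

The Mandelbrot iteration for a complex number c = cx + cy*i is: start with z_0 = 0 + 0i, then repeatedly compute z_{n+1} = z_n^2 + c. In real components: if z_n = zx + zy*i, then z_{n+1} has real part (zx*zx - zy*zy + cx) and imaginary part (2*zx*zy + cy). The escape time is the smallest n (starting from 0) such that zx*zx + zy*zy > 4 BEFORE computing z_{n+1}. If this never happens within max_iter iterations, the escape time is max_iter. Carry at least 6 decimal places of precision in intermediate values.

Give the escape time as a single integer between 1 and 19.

Answer: 19

Derivation:
z_0 = 0 + 0i, c = -1.2380 + 0.0290i
Iter 1: z = -1.2380 + 0.0290i, |z|^2 = 1.5335
Iter 2: z = 0.2938 + -0.0428i, |z|^2 = 0.0882
Iter 3: z = -1.1535 + 0.0038i, |z|^2 = 1.3306
Iter 4: z = 0.0926 + 0.0201i, |z|^2 = 0.0090
Iter 5: z = -1.2298 + 0.0327i, |z|^2 = 1.5136
Iter 6: z = 0.2734 + -0.0515i, |z|^2 = 0.0774
Iter 7: z = -1.1659 + 0.0008i, |z|^2 = 1.3593
Iter 8: z = 0.1213 + 0.0270i, |z|^2 = 0.0154
Iter 9: z = -1.2240 + 0.0356i, |z|^2 = 1.4995
Iter 10: z = 0.2590 + -0.0581i, |z|^2 = 0.0704
Iter 11: z = -1.1743 + -0.0011i, |z|^2 = 1.3790
Iter 12: z = 0.1410 + 0.0315i, |z|^2 = 0.0209
Iter 13: z = -1.2191 + 0.0379i, |z|^2 = 1.4877
Iter 14: z = 0.2468 + -0.0634i, |z|^2 = 0.0649
Iter 15: z = -1.1811 + -0.0023i, |z|^2 = 1.3950
Iter 16: z = 0.1570 + 0.0344i, |z|^2 = 0.0258
Iter 17: z = -1.2145 + 0.0398i, |z|^2 = 1.4767
Iter 18: z = 0.2355 + -0.0677i, |z|^2 = 0.0600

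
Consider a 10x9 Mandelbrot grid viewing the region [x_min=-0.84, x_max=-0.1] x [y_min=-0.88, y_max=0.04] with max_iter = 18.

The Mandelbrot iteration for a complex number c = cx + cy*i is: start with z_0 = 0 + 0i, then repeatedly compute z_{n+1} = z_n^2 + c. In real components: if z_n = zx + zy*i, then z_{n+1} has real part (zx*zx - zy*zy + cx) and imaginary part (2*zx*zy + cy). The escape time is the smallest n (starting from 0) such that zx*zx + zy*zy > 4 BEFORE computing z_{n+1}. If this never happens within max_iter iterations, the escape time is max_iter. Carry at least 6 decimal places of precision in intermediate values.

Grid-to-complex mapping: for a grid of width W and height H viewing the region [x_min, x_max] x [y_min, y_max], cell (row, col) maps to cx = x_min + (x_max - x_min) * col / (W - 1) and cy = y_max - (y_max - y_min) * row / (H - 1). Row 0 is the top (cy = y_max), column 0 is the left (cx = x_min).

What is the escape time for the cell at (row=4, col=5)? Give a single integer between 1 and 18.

z_0 = 0 + 0i, c = -0.4289 + -0.4200i
Iter 1: z = -0.4289 + -0.4200i, |z|^2 = 0.3603
Iter 2: z = -0.4213 + -0.0597i, |z|^2 = 0.1811
Iter 3: z = -0.2549 + -0.3697i, |z|^2 = 0.2016
Iter 4: z = -0.5006 + -0.2315i, |z|^2 = 0.3042
Iter 5: z = -0.2319 + -0.1882i, |z|^2 = 0.0892
Iter 6: z = -0.4105 + -0.3327i, |z|^2 = 0.2792
Iter 7: z = -0.3710 + -0.1468i, |z|^2 = 0.1592
Iter 8: z = -0.3128 + -0.3110i, |z|^2 = 0.1946
Iter 9: z = -0.4278 + -0.2254i, |z|^2 = 0.2338
Iter 10: z = -0.2967 + -0.2271i, |z|^2 = 0.1396
Iter 11: z = -0.3924 + -0.2852i, |z|^2 = 0.2354
Iter 12: z = -0.3562 + -0.1961i, |z|^2 = 0.1654
Iter 13: z = -0.3405 + -0.2803i, |z|^2 = 0.1945
Iter 14: z = -0.3915 + -0.2292i, |z|^2 = 0.2058
Iter 15: z = -0.3281 + -0.2405i, |z|^2 = 0.1655
Iter 16: z = -0.3791 + -0.2621i, |z|^2 = 0.2124
Iter 17: z = -0.3539 + -0.2212i, |z|^2 = 0.1742

Answer: 18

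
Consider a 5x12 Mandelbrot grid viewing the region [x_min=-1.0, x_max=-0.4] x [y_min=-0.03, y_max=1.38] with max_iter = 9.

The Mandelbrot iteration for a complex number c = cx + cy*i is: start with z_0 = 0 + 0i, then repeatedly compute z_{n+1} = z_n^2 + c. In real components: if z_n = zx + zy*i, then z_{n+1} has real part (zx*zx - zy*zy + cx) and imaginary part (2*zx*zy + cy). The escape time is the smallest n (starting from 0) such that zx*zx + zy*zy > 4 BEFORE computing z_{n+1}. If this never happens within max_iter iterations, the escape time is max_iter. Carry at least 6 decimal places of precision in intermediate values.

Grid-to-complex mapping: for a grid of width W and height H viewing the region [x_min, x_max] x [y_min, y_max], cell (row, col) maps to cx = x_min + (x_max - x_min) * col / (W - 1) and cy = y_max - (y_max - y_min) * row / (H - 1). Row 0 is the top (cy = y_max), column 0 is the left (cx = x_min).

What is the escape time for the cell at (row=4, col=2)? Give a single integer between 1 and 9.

Answer: 4

Derivation:
z_0 = 0 + 0i, c = -0.7000 + 0.8673i
Iter 1: z = -0.7000 + 0.8673i, |z|^2 = 1.2422
Iter 2: z = -0.9622 + -0.3469i, |z|^2 = 1.0461
Iter 3: z = 0.1054 + 1.5348i, |z|^2 = 2.3668
Iter 4: z = -3.0446 + 1.1908i, |z|^2 = 10.6878
Escaped at iteration 4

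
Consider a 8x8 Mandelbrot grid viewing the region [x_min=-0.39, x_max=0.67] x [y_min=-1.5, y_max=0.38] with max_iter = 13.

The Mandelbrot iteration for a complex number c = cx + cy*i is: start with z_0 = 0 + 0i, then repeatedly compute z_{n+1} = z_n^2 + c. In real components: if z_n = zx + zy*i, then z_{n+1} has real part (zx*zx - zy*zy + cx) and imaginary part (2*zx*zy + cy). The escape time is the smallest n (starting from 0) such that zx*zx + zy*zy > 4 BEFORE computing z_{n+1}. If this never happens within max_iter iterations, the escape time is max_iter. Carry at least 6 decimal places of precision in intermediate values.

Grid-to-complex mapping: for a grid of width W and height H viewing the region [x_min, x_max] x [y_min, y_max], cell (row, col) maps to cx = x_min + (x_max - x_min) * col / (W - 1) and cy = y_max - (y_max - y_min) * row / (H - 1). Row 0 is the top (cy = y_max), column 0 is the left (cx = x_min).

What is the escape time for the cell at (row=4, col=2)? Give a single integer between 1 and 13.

z_0 = 0 + 0i, c = -0.0871 + -0.6943i
Iter 1: z = -0.0871 + -0.6943i, |z|^2 = 0.4896
Iter 2: z = -0.5616 + -0.5733i, |z|^2 = 0.6440
Iter 3: z = -0.1004 + -0.0504i, |z|^2 = 0.0126
Iter 4: z = -0.0796 + -0.6842i, |z|^2 = 0.4744
Iter 5: z = -0.5489 + -0.5854i, |z|^2 = 0.6439
Iter 6: z = -0.1285 + -0.0517i, |z|^2 = 0.0192
Iter 7: z = -0.0733 + -0.6810i, |z|^2 = 0.4691
Iter 8: z = -0.5455 + -0.5945i, |z|^2 = 0.6510
Iter 9: z = -0.1429 + -0.0457i, |z|^2 = 0.0225
Iter 10: z = -0.0688 + -0.6812i, |z|^2 = 0.4688
Iter 11: z = -0.5465 + -0.6005i, |z|^2 = 0.6593
Iter 12: z = -0.1492 + -0.0379i, |z|^2 = 0.0237

Answer: 13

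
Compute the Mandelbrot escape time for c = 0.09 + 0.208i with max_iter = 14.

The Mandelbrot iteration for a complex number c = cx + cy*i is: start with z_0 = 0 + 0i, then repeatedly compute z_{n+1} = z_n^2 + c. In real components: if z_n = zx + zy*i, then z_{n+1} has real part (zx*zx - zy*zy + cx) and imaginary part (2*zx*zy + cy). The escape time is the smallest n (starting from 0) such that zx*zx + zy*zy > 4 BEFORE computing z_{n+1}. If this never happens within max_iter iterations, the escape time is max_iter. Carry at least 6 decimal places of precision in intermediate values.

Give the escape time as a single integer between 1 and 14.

Answer: 14

Derivation:
z_0 = 0 + 0i, c = 0.0900 + 0.2080i
Iter 1: z = 0.0900 + 0.2080i, |z|^2 = 0.0514
Iter 2: z = 0.0548 + 0.2454i, |z|^2 = 0.0632
Iter 3: z = 0.0328 + 0.2349i, |z|^2 = 0.0563
Iter 4: z = 0.0359 + 0.2234i, |z|^2 = 0.0512
Iter 5: z = 0.0414 + 0.2240i, |z|^2 = 0.0519
Iter 6: z = 0.0415 + 0.2265i, |z|^2 = 0.0530
Iter 7: z = 0.0404 + 0.2268i, |z|^2 = 0.0531
Iter 8: z = 0.0402 + 0.2263i, |z|^2 = 0.0528
Iter 9: z = 0.0404 + 0.2262i, |z|^2 = 0.0528
Iter 10: z = 0.0405 + 0.2263i, |z|^2 = 0.0528
Iter 11: z = 0.0404 + 0.2263i, |z|^2 = 0.0529
Iter 12: z = 0.0404 + 0.2263i, |z|^2 = 0.0528
Iter 13: z = 0.0404 + 0.2263i, |z|^2 = 0.0528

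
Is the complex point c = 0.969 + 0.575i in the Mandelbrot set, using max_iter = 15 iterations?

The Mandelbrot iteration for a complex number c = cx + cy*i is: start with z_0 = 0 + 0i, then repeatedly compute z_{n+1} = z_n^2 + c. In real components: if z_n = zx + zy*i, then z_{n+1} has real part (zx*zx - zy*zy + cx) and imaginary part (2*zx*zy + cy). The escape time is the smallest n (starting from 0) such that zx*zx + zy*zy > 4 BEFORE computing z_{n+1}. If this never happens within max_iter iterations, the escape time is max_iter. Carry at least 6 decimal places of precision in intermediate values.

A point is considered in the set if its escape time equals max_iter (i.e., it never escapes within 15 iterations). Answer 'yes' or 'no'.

Answer: no

Derivation:
z_0 = 0 + 0i, c = 0.9690 + 0.5750i
Iter 1: z = 0.9690 + 0.5750i, |z|^2 = 1.2696
Iter 2: z = 1.5773 + 1.6893i, |z|^2 = 5.3419
Escaped at iteration 2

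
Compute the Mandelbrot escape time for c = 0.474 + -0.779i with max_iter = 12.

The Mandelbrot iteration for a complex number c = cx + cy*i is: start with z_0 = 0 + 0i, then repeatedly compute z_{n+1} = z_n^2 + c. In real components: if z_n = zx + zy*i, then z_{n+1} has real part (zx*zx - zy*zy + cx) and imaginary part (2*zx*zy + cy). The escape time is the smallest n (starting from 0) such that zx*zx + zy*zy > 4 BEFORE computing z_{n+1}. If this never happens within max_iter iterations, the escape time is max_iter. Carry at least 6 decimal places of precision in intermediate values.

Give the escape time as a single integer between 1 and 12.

z_0 = 0 + 0i, c = 0.4740 + -0.7790i
Iter 1: z = 0.4740 + -0.7790i, |z|^2 = 0.8315
Iter 2: z = 0.0918 + -1.5175i, |z|^2 = 2.3112
Iter 3: z = -1.8203 + -1.0577i, |z|^2 = 4.4324
Escaped at iteration 3

Answer: 3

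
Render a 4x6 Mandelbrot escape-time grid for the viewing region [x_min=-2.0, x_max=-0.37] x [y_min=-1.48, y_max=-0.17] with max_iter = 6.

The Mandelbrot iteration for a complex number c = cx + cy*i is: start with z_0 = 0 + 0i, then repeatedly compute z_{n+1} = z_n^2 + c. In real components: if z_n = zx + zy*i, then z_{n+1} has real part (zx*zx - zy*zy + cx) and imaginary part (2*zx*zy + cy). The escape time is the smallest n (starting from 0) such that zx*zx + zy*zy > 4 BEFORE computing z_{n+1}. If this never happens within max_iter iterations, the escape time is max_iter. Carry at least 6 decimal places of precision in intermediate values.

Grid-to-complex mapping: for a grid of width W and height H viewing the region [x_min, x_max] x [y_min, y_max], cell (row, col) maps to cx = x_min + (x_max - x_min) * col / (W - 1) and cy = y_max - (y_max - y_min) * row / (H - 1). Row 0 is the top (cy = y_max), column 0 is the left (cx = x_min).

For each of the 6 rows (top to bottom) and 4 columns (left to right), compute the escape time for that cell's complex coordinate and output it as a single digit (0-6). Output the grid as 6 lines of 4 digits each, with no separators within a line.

Answer: 1666
1466
1346
1335
1233
1122

Derivation:
(row=0, col=0): c = -2.0000 + -0.1700i → escape time 1
(row=0, col=1): c = -1.4567 + -0.1700i → escape time 6
(row=0, col=2): c = -0.9133 + -0.1700i → escape time 6
(row=0, col=3): c = -0.3700 + -0.1700i → escape time 6
(row=1, col=0): c = -2.0000 + -0.4320i → escape time 1
(row=1, col=1): c = -1.4567 + -0.4320i → escape time 4
(row=1, col=2): c = -0.9133 + -0.4320i → escape time 6
(row=1, col=3): c = -0.3700 + -0.4320i → escape time 6
(row=2, col=0): c = -2.0000 + -0.6940i → escape time 1
(row=2, col=1): c = -1.4567 + -0.6940i → escape time 3
(row=2, col=2): c = -0.9133 + -0.6940i → escape time 4
(row=2, col=3): c = -0.3700 + -0.6940i → escape time 6
(row=3, col=0): c = -2.0000 + -0.9560i → escape time 1
(row=3, col=1): c = -1.4567 + -0.9560i → escape time 3
(row=3, col=2): c = -0.9133 + -0.9560i → escape time 3
(row=3, col=3): c = -0.3700 + -0.9560i → escape time 5
(row=4, col=0): c = -2.0000 + -1.2180i → escape time 1
(row=4, col=1): c = -1.4567 + -1.2180i → escape time 2
(row=4, col=2): c = -0.9133 + -1.2180i → escape time 3
(row=4, col=3): c = -0.3700 + -1.2180i → escape time 3
(row=5, col=0): c = -2.0000 + -1.4800i → escape time 1
(row=5, col=1): c = -1.4567 + -1.4800i → escape time 1
(row=5, col=2): c = -0.9133 + -1.4800i → escape time 2
(row=5, col=3): c = -0.3700 + -1.4800i → escape time 2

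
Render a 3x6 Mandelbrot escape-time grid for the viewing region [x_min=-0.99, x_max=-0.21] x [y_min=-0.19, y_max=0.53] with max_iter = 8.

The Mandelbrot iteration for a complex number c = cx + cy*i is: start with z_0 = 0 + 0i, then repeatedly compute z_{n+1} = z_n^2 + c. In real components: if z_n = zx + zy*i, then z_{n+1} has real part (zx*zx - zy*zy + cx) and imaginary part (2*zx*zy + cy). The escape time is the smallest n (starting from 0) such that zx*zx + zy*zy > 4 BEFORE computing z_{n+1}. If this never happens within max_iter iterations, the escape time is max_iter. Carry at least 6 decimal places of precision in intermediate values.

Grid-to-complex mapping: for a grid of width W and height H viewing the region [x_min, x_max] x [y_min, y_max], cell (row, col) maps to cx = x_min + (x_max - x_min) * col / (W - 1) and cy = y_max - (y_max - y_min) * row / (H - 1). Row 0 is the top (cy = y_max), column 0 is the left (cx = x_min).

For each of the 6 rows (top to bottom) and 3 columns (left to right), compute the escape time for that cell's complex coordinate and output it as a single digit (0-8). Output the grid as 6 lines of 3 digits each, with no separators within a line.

Answer: 588
888
888
888
888
888

Derivation:
(row=0, col=0): c = -0.9900 + 0.5300i → escape time 5
(row=0, col=1): c = -0.6000 + 0.5300i → escape time 8
(row=0, col=2): c = -0.2100 + 0.5300i → escape time 8
(row=1, col=0): c = -0.9900 + 0.3860i → escape time 8
(row=1, col=1): c = -0.6000 + 0.3860i → escape time 8
(row=1, col=2): c = -0.2100 + 0.3860i → escape time 8
(row=2, col=0): c = -0.9900 + 0.2420i → escape time 8
(row=2, col=1): c = -0.6000 + 0.2420i → escape time 8
(row=2, col=2): c = -0.2100 + 0.2420i → escape time 8
(row=3, col=0): c = -0.9900 + 0.0980i → escape time 8
(row=3, col=1): c = -0.6000 + 0.0980i → escape time 8
(row=3, col=2): c = -0.2100 + 0.0980i → escape time 8
(row=4, col=0): c = -0.9900 + -0.0460i → escape time 8
(row=4, col=1): c = -0.6000 + -0.0460i → escape time 8
(row=4, col=2): c = -0.2100 + -0.0460i → escape time 8
(row=5, col=0): c = -0.9900 + -0.1900i → escape time 8
(row=5, col=1): c = -0.6000 + -0.1900i → escape time 8
(row=5, col=2): c = -0.2100 + -0.1900i → escape time 8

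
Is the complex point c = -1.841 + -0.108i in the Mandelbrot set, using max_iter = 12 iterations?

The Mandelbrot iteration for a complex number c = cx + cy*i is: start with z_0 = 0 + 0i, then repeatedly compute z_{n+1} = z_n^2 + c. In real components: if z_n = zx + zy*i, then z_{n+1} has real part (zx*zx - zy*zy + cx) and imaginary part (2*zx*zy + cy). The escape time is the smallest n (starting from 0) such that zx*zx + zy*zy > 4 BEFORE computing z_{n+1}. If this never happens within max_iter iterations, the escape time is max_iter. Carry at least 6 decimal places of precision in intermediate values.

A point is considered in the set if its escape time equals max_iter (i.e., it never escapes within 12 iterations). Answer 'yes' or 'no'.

z_0 = 0 + 0i, c = -1.8410 + -0.1080i
Iter 1: z = -1.8410 + -0.1080i, |z|^2 = 3.4009
Iter 2: z = 1.5366 + 0.2897i, |z|^2 = 2.4451
Iter 3: z = 0.4363 + 0.7822i, |z|^2 = 0.8022
Iter 4: z = -2.2625 + 0.5745i, |z|^2 = 5.4488
Escaped at iteration 4

Answer: no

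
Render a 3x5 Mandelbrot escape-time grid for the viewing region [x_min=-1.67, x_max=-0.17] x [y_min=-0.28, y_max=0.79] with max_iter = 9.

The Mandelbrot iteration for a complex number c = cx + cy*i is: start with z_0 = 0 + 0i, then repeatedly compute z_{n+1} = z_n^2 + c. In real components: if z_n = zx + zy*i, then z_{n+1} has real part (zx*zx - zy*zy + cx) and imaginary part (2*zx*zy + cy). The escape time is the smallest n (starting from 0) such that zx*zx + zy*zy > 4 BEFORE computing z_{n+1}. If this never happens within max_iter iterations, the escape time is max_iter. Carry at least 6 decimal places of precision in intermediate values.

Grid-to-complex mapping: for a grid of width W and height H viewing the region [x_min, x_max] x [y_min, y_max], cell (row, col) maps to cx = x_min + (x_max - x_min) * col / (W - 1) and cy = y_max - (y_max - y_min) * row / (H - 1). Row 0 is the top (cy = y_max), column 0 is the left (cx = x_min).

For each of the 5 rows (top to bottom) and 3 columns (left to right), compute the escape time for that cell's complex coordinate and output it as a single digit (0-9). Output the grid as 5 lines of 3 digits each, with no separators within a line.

(row=0, col=0): c = -1.6700 + 0.7900i → escape time 3
(row=0, col=1): c = -0.9200 + 0.7900i → escape time 4
(row=0, col=2): c = -0.1700 + 0.7900i → escape time 9
(row=1, col=0): c = -1.6700 + 0.5225i → escape time 3
(row=1, col=1): c = -0.9200 + 0.5225i → escape time 5
(row=1, col=2): c = -0.1700 + 0.5225i → escape time 9
(row=2, col=0): c = -1.6700 + 0.2550i → escape time 4
(row=2, col=1): c = -0.9200 + 0.2550i → escape time 9
(row=2, col=2): c = -0.1700 + 0.2550i → escape time 9
(row=3, col=0): c = -1.6700 + -0.0125i → escape time 9
(row=3, col=1): c = -0.9200 + -0.0125i → escape time 9
(row=3, col=2): c = -0.1700 + -0.0125i → escape time 9
(row=4, col=0): c = -1.6700 + -0.2800i → escape time 4
(row=4, col=1): c = -0.9200 + -0.2800i → escape time 9
(row=4, col=2): c = -0.1700 + -0.2800i → escape time 9

Answer: 349
359
499
999
499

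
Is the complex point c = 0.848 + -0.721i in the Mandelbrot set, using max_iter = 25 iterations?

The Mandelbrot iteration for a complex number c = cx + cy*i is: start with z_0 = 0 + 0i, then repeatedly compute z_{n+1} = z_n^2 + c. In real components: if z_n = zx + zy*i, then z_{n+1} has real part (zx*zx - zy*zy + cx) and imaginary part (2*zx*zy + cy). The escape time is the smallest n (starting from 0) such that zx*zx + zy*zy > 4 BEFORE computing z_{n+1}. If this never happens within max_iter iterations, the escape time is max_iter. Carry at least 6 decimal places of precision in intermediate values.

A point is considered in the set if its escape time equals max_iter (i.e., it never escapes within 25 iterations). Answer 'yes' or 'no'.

Answer: no

Derivation:
z_0 = 0 + 0i, c = 0.8480 + -0.7210i
Iter 1: z = 0.8480 + -0.7210i, |z|^2 = 1.2389
Iter 2: z = 1.0473 + -1.9438i, |z|^2 = 4.8752
Escaped at iteration 2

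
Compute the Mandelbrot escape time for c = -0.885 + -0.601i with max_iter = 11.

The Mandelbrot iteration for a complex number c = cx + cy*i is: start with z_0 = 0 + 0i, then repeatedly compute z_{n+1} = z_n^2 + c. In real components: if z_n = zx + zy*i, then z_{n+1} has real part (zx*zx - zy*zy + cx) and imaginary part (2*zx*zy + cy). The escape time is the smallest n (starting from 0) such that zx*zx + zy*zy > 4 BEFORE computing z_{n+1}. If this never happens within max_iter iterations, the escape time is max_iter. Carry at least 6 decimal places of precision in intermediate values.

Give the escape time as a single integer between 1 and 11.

z_0 = 0 + 0i, c = -0.8850 + -0.6010i
Iter 1: z = -0.8850 + -0.6010i, |z|^2 = 1.1444
Iter 2: z = -0.4630 + 0.4628i, |z|^2 = 0.4285
Iter 3: z = -0.8848 + -1.0295i, |z|^2 = 1.8428
Iter 4: z = -1.1620 + 1.2208i, |z|^2 = 2.8406
Iter 5: z = -1.0252 + -3.4382i, |z|^2 = 12.8721
Escaped at iteration 5

Answer: 5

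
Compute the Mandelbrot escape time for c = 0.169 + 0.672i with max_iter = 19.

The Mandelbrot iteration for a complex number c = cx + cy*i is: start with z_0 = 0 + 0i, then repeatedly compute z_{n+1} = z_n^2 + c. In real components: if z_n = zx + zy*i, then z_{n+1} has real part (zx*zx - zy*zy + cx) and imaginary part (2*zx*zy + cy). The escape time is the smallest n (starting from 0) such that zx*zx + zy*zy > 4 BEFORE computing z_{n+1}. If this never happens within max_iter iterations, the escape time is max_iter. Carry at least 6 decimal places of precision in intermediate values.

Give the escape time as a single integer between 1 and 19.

z_0 = 0 + 0i, c = 0.1690 + 0.6720i
Iter 1: z = 0.1690 + 0.6720i, |z|^2 = 0.4801
Iter 2: z = -0.2540 + 0.8991i, |z|^2 = 0.8730
Iter 3: z = -0.5749 + 0.2152i, |z|^2 = 0.3768
Iter 4: z = 0.4532 + 0.4246i, |z|^2 = 0.3857
Iter 5: z = 0.1942 + 1.0568i, |z|^2 = 1.1546
Iter 6: z = -0.9102 + 1.0824i, |z|^2 = 2.0000
Iter 7: z = -0.1741 + -1.2984i, |z|^2 = 1.7161
Iter 8: z = -1.4865 + 1.1241i, |z|^2 = 3.4733
Iter 9: z = 1.1152 + -2.6699i, |z|^2 = 8.3722
Escaped at iteration 9

Answer: 9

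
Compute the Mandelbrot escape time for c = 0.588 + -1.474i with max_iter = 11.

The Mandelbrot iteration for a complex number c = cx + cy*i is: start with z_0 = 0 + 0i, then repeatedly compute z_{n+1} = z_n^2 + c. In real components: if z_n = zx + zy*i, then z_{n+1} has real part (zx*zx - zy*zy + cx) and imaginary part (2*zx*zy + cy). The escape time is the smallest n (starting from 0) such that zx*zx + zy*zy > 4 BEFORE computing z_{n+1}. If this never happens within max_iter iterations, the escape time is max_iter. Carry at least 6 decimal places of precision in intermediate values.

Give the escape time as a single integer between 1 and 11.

z_0 = 0 + 0i, c = 0.5880 + -1.4740i
Iter 1: z = 0.5880 + -1.4740i, |z|^2 = 2.5184
Iter 2: z = -1.2389 + -3.2074i, |z|^2 = 11.8225
Escaped at iteration 2

Answer: 2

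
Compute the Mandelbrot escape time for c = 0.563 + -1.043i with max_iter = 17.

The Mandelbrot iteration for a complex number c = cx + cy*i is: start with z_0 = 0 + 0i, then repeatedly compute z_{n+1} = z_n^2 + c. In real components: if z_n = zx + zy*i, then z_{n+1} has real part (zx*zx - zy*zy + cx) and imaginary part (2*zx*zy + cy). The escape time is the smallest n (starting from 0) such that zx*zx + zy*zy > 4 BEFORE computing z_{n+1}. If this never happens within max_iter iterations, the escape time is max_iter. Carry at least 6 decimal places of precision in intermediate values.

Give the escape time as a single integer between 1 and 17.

z_0 = 0 + 0i, c = 0.5630 + -1.0430i
Iter 1: z = 0.5630 + -1.0430i, |z|^2 = 1.4048
Iter 2: z = -0.2079 + -2.2174i, |z|^2 = 4.9602
Escaped at iteration 2

Answer: 2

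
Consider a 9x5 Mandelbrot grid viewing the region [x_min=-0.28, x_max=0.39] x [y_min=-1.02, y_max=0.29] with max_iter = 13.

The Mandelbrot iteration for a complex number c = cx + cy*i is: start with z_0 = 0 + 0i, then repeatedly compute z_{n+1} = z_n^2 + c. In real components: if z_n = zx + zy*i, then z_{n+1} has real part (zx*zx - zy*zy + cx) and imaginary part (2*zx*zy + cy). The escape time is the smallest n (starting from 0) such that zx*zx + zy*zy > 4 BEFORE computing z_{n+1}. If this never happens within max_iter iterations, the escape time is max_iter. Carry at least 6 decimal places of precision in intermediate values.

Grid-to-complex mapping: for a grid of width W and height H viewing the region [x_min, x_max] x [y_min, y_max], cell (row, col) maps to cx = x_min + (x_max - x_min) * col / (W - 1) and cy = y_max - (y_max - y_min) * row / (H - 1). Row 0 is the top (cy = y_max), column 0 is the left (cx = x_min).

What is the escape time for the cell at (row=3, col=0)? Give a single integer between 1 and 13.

z_0 = 0 + 0i, c = -0.2800 + -0.6925i
Iter 1: z = -0.2800 + -0.6925i, |z|^2 = 0.5580
Iter 2: z = -0.6812 + -0.3047i, |z|^2 = 0.5568
Iter 3: z = 0.0911 + -0.2774i, |z|^2 = 0.0853
Iter 4: z = -0.3486 + -0.7431i, |z|^2 = 0.6737
Iter 5: z = -0.7106 + -0.1744i, |z|^2 = 0.5353
Iter 6: z = 0.1945 + -0.4447i, |z|^2 = 0.2356
Iter 7: z = -0.4399 + -0.8655i, |z|^2 = 0.9426
Iter 8: z = -0.8356 + 0.0690i, |z|^2 = 0.7030
Iter 9: z = 0.4134 + -0.8078i, |z|^2 = 0.8235
Iter 10: z = -0.7616 + -1.3605i, |z|^2 = 2.4309
Iter 11: z = -1.5508 + 1.3798i, |z|^2 = 4.3087
Escaped at iteration 11

Answer: 11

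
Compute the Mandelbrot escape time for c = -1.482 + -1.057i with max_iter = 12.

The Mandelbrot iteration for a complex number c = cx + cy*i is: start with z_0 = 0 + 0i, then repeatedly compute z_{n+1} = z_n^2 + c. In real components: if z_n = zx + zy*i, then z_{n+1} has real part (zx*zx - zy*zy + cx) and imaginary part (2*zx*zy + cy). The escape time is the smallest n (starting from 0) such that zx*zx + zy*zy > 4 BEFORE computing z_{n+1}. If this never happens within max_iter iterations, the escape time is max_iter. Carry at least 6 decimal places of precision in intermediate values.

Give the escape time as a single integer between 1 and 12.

z_0 = 0 + 0i, c = -1.4820 + -1.0570i
Iter 1: z = -1.4820 + -1.0570i, |z|^2 = 3.3136
Iter 2: z = -0.4029 + 2.0759i, |z|^2 = 4.4719
Escaped at iteration 2

Answer: 2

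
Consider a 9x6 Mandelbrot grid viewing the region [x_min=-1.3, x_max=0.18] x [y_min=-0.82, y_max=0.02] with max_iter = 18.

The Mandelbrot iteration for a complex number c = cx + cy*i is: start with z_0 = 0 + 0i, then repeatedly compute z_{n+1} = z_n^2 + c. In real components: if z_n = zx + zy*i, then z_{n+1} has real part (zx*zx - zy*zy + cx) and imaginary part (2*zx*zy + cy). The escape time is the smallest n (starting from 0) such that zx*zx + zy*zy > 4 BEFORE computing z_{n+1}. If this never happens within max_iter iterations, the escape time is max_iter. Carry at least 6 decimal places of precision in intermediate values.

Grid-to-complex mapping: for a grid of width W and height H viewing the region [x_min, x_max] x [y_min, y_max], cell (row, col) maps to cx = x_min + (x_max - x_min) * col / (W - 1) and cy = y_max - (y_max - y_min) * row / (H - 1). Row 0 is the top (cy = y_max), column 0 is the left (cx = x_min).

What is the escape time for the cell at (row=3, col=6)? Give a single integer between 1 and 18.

Answer: 18

Derivation:
z_0 = 0 + 0i, c = -0.1900 + -0.4840i
Iter 1: z = -0.1900 + -0.4840i, |z|^2 = 0.2704
Iter 2: z = -0.3882 + -0.3001i, |z|^2 = 0.2407
Iter 3: z = -0.1294 + -0.2510i, |z|^2 = 0.0798
Iter 4: z = -0.2363 + -0.4190i, |z|^2 = 0.2314
Iter 5: z = -0.3098 + -0.2860i, |z|^2 = 0.1777
Iter 6: z = -0.1758 + -0.3068i, |z|^2 = 0.1251
Iter 7: z = -0.2532 + -0.3761i, |z|^2 = 0.2056
Iter 8: z = -0.2673 + -0.2935i, |z|^2 = 0.1576
Iter 9: z = -0.2047 + -0.3271i, |z|^2 = 0.1489
Iter 10: z = -0.2551 + -0.3501i, |z|^2 = 0.1876
Iter 11: z = -0.2475 + -0.3054i, |z|^2 = 0.1545
Iter 12: z = -0.2220 + -0.3328i, |z|^2 = 0.1601
Iter 13: z = -0.2515 + -0.3362i, |z|^2 = 0.1763
Iter 14: z = -0.2398 + -0.3149i, |z|^2 = 0.1567
Iter 15: z = -0.2317 + -0.3330i, |z|^2 = 0.1645
Iter 16: z = -0.2472 + -0.3297i, |z|^2 = 0.1698
Iter 17: z = -0.2376 + -0.3210i, |z|^2 = 0.1595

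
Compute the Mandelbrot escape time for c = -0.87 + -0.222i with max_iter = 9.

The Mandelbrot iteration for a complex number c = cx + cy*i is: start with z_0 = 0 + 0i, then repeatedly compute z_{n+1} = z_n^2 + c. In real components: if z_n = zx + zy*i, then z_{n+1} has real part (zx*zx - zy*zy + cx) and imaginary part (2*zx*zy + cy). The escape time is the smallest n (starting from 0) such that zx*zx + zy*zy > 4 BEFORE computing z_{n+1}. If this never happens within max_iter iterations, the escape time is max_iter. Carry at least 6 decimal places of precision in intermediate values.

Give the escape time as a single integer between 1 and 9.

Answer: 9

Derivation:
z_0 = 0 + 0i, c = -0.8700 + -0.2220i
Iter 1: z = -0.8700 + -0.2220i, |z|^2 = 0.8062
Iter 2: z = -0.1624 + 0.1643i, |z|^2 = 0.0534
Iter 3: z = -0.8706 + -0.2754i, |z|^2 = 0.8338
Iter 4: z = -0.1878 + 0.2575i, |z|^2 = 0.1016
Iter 5: z = -0.9010 + -0.3187i, |z|^2 = 0.9134
Iter 6: z = -0.1598 + 0.3523i, |z|^2 = 0.1497
Iter 7: z = -0.9686 + -0.3346i, |z|^2 = 1.0502
Iter 8: z = -0.0438 + 0.4262i, |z|^2 = 0.1835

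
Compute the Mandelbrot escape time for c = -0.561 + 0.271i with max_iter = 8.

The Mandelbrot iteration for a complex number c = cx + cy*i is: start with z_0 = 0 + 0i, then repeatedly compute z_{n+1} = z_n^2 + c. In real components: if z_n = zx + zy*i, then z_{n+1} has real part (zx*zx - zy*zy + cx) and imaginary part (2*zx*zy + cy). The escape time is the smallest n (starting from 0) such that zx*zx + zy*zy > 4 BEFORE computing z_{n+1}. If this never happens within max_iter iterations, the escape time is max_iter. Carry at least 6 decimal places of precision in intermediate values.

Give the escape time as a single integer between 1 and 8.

z_0 = 0 + 0i, c = -0.5610 + 0.2710i
Iter 1: z = -0.5610 + 0.2710i, |z|^2 = 0.3882
Iter 2: z = -0.3197 + -0.0331i, |z|^2 = 0.1033
Iter 3: z = -0.4599 + 0.2921i, |z|^2 = 0.2968
Iter 4: z = -0.4349 + 0.0023i, |z|^2 = 0.1891
Iter 5: z = -0.3719 + 0.2690i, |z|^2 = 0.2107
Iter 6: z = -0.4950 + 0.0709i, |z|^2 = 0.2501
Iter 7: z = -0.3210 + 0.2008i, |z|^2 = 0.1433

Answer: 8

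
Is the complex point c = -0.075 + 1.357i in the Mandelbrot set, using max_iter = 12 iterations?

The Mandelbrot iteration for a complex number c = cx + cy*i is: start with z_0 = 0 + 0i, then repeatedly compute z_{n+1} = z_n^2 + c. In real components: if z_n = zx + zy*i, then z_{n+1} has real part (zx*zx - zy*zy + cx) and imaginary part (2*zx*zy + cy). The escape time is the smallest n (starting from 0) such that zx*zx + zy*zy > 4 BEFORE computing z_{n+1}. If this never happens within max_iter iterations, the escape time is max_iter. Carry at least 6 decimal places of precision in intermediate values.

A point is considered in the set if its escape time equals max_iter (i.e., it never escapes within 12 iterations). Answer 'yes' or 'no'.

Answer: no

Derivation:
z_0 = 0 + 0i, c = -0.0750 + 1.3570i
Iter 1: z = -0.0750 + 1.3570i, |z|^2 = 1.8471
Iter 2: z = -1.9108 + 1.1535i, |z|^2 = 4.9817
Escaped at iteration 2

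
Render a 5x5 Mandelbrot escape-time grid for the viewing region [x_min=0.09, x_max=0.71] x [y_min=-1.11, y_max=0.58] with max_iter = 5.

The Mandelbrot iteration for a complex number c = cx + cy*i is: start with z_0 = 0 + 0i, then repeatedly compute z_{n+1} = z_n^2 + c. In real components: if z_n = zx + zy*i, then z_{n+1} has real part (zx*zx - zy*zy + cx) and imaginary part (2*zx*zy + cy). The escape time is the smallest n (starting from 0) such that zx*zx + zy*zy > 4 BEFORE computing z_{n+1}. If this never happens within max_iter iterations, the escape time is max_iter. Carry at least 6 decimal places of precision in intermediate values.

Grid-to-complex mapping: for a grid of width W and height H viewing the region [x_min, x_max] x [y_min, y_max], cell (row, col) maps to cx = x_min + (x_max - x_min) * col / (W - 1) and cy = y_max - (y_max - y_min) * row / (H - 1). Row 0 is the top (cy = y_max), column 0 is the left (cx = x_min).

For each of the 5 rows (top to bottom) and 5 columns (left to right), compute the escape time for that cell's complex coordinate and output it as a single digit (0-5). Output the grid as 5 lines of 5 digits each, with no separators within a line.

Answer: 55543
55543
55543
55533
43222

Derivation:
(row=0, col=0): c = 0.0900 + 0.5800i → escape time 5
(row=0, col=1): c = 0.2450 + 0.5800i → escape time 5
(row=0, col=2): c = 0.4000 + 0.5800i → escape time 5
(row=0, col=3): c = 0.5550 + 0.5800i → escape time 4
(row=0, col=4): c = 0.7100 + 0.5800i → escape time 3
(row=1, col=0): c = 0.0900 + 0.1575i → escape time 5
(row=1, col=1): c = 0.2450 + 0.1575i → escape time 5
(row=1, col=2): c = 0.4000 + 0.1575i → escape time 5
(row=1, col=3): c = 0.5550 + 0.1575i → escape time 4
(row=1, col=4): c = 0.7100 + 0.1575i → escape time 3
(row=2, col=0): c = 0.0900 + -0.2650i → escape time 5
(row=2, col=1): c = 0.2450 + -0.2650i → escape time 5
(row=2, col=2): c = 0.4000 + -0.2650i → escape time 5
(row=2, col=3): c = 0.5550 + -0.2650i → escape time 4
(row=2, col=4): c = 0.7100 + -0.2650i → escape time 3
(row=3, col=0): c = 0.0900 + -0.6875i → escape time 5
(row=3, col=1): c = 0.2450 + -0.6875i → escape time 5
(row=3, col=2): c = 0.4000 + -0.6875i → escape time 5
(row=3, col=3): c = 0.5550 + -0.6875i → escape time 3
(row=3, col=4): c = 0.7100 + -0.6875i → escape time 3
(row=4, col=0): c = 0.0900 + -1.1100i → escape time 4
(row=4, col=1): c = 0.2450 + -1.1100i → escape time 3
(row=4, col=2): c = 0.4000 + -1.1100i → escape time 2
(row=4, col=3): c = 0.5550 + -1.1100i → escape time 2
(row=4, col=4): c = 0.7100 + -1.1100i → escape time 2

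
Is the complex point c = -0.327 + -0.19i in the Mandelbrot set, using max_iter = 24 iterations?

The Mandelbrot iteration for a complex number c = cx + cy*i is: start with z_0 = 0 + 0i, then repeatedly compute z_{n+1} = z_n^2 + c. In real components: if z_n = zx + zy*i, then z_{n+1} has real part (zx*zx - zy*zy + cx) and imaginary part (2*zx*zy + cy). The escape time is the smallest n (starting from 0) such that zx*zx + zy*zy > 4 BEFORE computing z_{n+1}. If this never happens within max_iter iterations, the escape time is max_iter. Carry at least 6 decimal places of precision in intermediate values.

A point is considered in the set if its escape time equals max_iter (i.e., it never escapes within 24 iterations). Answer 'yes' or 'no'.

z_0 = 0 + 0i, c = -0.3270 + -0.1900i
Iter 1: z = -0.3270 + -0.1900i, |z|^2 = 0.1430
Iter 2: z = -0.2562 + -0.0657i, |z|^2 = 0.0699
Iter 3: z = -0.2657 + -0.1563i, |z|^2 = 0.0950
Iter 4: z = -0.2808 + -0.1069i, |z|^2 = 0.0903
Iter 5: z = -0.2596 + -0.1299i, |z|^2 = 0.0843
Iter 6: z = -0.2765 + -0.1225i, |z|^2 = 0.0915
Iter 7: z = -0.2656 + -0.1222i, |z|^2 = 0.0855
Iter 8: z = -0.2714 + -0.1251i, |z|^2 = 0.0893
Iter 9: z = -0.2690 + -0.1221i, |z|^2 = 0.0873
Iter 10: z = -0.2696 + -0.1243i, |z|^2 = 0.0881
Iter 11: z = -0.2698 + -0.1230i, |z|^2 = 0.0879
Iter 12: z = -0.2693 + -0.1236i, |z|^2 = 0.0878
Iter 13: z = -0.2697 + -0.1234i, |z|^2 = 0.0880
Iter 14: z = -0.2695 + -0.1234i, |z|^2 = 0.0878
Iter 15: z = -0.2696 + -0.1235i, |z|^2 = 0.0879
Iter 16: z = -0.2696 + -0.1234i, |z|^2 = 0.0879
Iter 17: z = -0.2696 + -0.1235i, |z|^2 = 0.0879
Iter 18: z = -0.2696 + -0.1234i, |z|^2 = 0.0879
Iter 19: z = -0.2696 + -0.1235i, |z|^2 = 0.0879
Iter 20: z = -0.2696 + -0.1234i, |z|^2 = 0.0879
Iter 21: z = -0.2696 + -0.1234i, |z|^2 = 0.0879
Iter 22: z = -0.2696 + -0.1234i, |z|^2 = 0.0879
Iter 23: z = -0.2696 + -0.1234i, |z|^2 = 0.0879
Did not escape in 24 iterations → in set

Answer: yes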